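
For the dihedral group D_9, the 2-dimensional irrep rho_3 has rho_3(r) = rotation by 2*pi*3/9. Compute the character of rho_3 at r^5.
chi_{rho_3}(r^5) = 2*cos(2*pi*3*5/9) = -1

Argument: rho_3(r^5) is rotation by angle 2*pi*3*5/9, whose trace is 2*cos(2*pi*3*5/9) = -1.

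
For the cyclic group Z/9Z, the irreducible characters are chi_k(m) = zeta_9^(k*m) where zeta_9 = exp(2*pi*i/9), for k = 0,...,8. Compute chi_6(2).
chi_6(2) = zeta_9^12 = exp(2*I*pi/3)

Details: chi_6(2) = zeta_9^(6*2) = zeta_9^12. Since zeta_9^9 = 1, this equals zeta_9^3 = exp(2*pi*i*3/9) = exp(2*I*pi/3).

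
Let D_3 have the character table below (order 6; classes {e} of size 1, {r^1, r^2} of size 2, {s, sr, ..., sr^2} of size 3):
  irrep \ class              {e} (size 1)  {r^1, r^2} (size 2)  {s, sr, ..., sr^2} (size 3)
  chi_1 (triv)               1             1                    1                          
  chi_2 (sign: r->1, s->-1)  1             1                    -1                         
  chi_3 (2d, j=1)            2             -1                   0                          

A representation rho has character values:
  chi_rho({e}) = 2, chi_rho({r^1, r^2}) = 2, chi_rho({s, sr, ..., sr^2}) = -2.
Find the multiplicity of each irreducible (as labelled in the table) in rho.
Multiplicities: chi_1: 0, chi_2: 2, chi_3: 0.

Working: Use <chi_rho, chi> = (1/|G|) sum_C |C| * chi_rho(C) * conj(chi(C)) with |G| = 6 for each irreducible chi in the table:
  <chi_rho, chi_1> = (1/6)[1*(2)*conj(1) + 2*(2)*conj(1) + 3*(-2)*conj(1)]
      = (1/6)[(2) + (4) + (-6)] = 0/6 = 0
  <chi_rho, chi_2> = (1/6)[1*(2)*conj(1) + 2*(2)*conj(1) + 3*(-2)*conj(-1)]
      = (1/6)[(2) + (4) + (6)] = 12/6 = 2
  <chi_rho, chi_3> = (1/6)[1*(2)*conj(2) + 2*(2)*conj(-1) + 3*(-2)*conj(0)]
      = (1/6)[(4) + (-4) + (0)] = 0/6 = 0
Dimension check: dim(rho) = sum (mult * dim) = 0*1 + 2*1 + 0*2 = 2 = chi_rho(e) = 2.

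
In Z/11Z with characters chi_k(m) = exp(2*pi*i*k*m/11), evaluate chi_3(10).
chi_3(10) = zeta_11^30 = exp(-6*I*pi/11)

Derivation: chi_3(10) = zeta_11^(3*10) = zeta_11^30. Since zeta_11^11 = 1, this equals zeta_11^8 = exp(2*pi*i*8/11) = exp(-6*I*pi/11).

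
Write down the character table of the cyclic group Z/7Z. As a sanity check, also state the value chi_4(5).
Character table of Z/7Z (irreps indexed chi_0,...,chi_6 with chi_k(m) = zeta_7^(k*m), zeta_7 = exp(2*pi*i/7)):
  irrep \ class  {0} (size 1)  {1} (size 1)    {2} (size 1)    {3} (size 1)    {4} (size 1)    {5} (size 1)    {6} (size 1)  
  chi_0          1             1               1               1               1               1               1             
  chi_1          1             exp(2*I*pi/7)   exp(4*I*pi/7)   exp(6*I*pi/7)   exp(-6*I*pi/7)  exp(-4*I*pi/7)  exp(-2*I*pi/7)
  chi_2          1             exp(4*I*pi/7)   exp(-6*I*pi/7)  exp(-2*I*pi/7)  exp(2*I*pi/7)   exp(6*I*pi/7)   exp(-4*I*pi/7)
  chi_3          1             exp(6*I*pi/7)   exp(-2*I*pi/7)  exp(4*I*pi/7)   exp(-4*I*pi/7)  exp(2*I*pi/7)   exp(-6*I*pi/7)
  chi_4          1             exp(-6*I*pi/7)  exp(2*I*pi/7)   exp(-4*I*pi/7)  exp(4*I*pi/7)   exp(-2*I*pi/7)  exp(6*I*pi/7) 
  chi_5          1             exp(-4*I*pi/7)  exp(6*I*pi/7)   exp(2*I*pi/7)   exp(-2*I*pi/7)  exp(-6*I*pi/7)  exp(4*I*pi/7) 
  chi_6          1             exp(-2*I*pi/7)  exp(-4*I*pi/7)  exp(-6*I*pi/7)  exp(6*I*pi/7)   exp(4*I*pi/7)   exp(2*I*pi/7) 

Spot check: chi_4(5) = zeta_7^(4*5) = zeta_7^20 = exp(-2*I*pi/7).

Z/7Z is abelian, so all 7 irreducible complex representations are 1-dimensional. They are given by chi_k(m) = zeta_7^(k*m) for k = 0,...,6. Row orthogonality: sum_m chi_k(m) conj(chi_l(m)) = 7 * [k = l].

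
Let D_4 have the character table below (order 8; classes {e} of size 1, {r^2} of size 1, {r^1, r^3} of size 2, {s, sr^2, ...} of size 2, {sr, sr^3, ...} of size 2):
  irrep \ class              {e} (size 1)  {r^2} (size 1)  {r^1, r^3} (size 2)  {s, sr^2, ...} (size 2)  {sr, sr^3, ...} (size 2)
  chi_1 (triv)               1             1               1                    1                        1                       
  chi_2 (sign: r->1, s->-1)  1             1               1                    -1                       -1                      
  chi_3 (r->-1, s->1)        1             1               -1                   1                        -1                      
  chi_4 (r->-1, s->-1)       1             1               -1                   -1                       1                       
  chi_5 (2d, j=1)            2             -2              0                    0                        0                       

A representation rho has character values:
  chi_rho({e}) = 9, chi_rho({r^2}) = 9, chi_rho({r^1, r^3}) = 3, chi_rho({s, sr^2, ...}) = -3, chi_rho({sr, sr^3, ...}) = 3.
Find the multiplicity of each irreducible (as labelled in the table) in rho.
Multiplicities: chi_1: 3, chi_2: 3, chi_3: 0, chi_4: 3, chi_5: 0.

Use <chi_rho, chi> = (1/|G|) sum_C |C| * chi_rho(C) * conj(chi(C)) with |G| = 8 for each irreducible chi in the table:
  <chi_rho, chi_1> = (1/8)[1*(9)*conj(1) + 1*(9)*conj(1) + 2*(3)*conj(1) + 2*(-3)*conj(1) + 2*(3)*conj(1)]
      = (1/8)[(9) + (9) + (6) + (-6) + (6)] = 24/8 = 3
  <chi_rho, chi_2> = (1/8)[1*(9)*conj(1) + 1*(9)*conj(1) + 2*(3)*conj(1) + 2*(-3)*conj(-1) + 2*(3)*conj(-1)]
      = (1/8)[(9) + (9) + (6) + (6) + (-6)] = 24/8 = 3
  <chi_rho, chi_3> = (1/8)[1*(9)*conj(1) + 1*(9)*conj(1) + 2*(3)*conj(-1) + 2*(-3)*conj(1) + 2*(3)*conj(-1)]
      = (1/8)[(9) + (9) + (-6) + (-6) + (-6)] = 0/8 = 0
  <chi_rho, chi_4> = (1/8)[1*(9)*conj(1) + 1*(9)*conj(1) + 2*(3)*conj(-1) + 2*(-3)*conj(-1) + 2*(3)*conj(1)]
      = (1/8)[(9) + (9) + (-6) + (6) + (6)] = 24/8 = 3
  <chi_rho, chi_5> = (1/8)[1*(9)*conj(2) + 1*(9)*conj(-2) + 2*(3)*conj(0) + 2*(-3)*conj(0) + 2*(3)*conj(0)]
      = (1/8)[(18) + (-18) + (0) + (0) + (0)] = 0/8 = 0
Dimension check: dim(rho) = sum (mult * dim) = 3*1 + 3*1 + 0*1 + 3*1 + 0*2 = 9 = chi_rho(e) = 9.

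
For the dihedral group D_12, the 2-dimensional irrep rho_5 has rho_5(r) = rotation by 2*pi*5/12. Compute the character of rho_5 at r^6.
chi_{rho_5}(r^6) = 2*cos(2*pi*5*6/12) = -2

Argument: rho_5(r^6) is rotation by angle 2*pi*5*6/12, whose trace is 2*cos(2*pi*5*6/12) = -2.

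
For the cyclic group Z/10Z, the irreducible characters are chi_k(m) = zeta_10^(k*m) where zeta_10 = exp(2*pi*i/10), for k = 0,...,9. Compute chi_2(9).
chi_2(9) = zeta_10^18 = exp(-2*I*pi/5)

Why: chi_2(9) = zeta_10^(2*9) = zeta_10^18. Since zeta_10^10 = 1, this equals zeta_10^8 = exp(2*pi*i*8/10) = exp(-2*I*pi/5).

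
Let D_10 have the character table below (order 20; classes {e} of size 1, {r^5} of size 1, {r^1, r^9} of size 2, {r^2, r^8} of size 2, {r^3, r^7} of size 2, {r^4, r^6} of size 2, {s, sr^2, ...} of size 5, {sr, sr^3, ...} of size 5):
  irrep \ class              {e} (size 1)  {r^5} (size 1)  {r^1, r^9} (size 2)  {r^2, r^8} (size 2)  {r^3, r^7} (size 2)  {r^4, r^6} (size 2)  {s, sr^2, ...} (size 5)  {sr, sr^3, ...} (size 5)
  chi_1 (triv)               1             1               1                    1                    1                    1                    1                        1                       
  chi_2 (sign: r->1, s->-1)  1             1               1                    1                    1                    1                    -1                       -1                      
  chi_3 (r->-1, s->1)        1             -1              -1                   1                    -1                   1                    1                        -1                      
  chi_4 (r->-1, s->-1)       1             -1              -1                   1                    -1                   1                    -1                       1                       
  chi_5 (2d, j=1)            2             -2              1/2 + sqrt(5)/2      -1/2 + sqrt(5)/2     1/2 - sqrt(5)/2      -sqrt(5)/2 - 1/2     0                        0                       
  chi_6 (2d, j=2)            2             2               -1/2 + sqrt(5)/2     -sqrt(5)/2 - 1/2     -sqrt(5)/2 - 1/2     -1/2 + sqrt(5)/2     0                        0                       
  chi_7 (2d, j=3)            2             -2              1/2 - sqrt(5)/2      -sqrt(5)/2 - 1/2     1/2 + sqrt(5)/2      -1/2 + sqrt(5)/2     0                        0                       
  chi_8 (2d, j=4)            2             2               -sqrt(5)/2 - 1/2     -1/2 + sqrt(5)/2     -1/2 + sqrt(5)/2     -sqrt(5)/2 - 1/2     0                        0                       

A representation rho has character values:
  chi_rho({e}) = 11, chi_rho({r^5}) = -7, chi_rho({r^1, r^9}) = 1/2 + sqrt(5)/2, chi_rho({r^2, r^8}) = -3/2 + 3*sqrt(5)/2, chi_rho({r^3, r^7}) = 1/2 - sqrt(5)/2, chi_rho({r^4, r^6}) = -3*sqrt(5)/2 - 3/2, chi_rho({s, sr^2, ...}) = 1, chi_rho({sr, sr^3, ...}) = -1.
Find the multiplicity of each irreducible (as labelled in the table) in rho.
Multiplicities: chi_1: 0, chi_2: 0, chi_3: 1, chi_4: 0, chi_5: 3, chi_6: 0, chi_7: 1, chi_8: 1.

Use <chi_rho, chi> = (1/|G|) sum_C |C| * chi_rho(C) * conj(chi(C)) with |G| = 20 for each irreducible chi in the table:
  <chi_rho, chi_1> = (1/20)[1*(11)*conj(1) + 1*(-7)*conj(1) + 2*(1/2 + sqrt(5)/2)*conj(1) + 2*(-3/2 + 3*sqrt(5)/2)*conj(1) + 2*(1/2 - sqrt(5)/2)*conj(1) + 2*(-3*sqrt(5)/2 - 3/2)*conj(1) + 5*(1)*conj(1) + 5*(-1)*conj(1)]
      = (1/20)[(11) + (-7) + (1 + sqrt(5)) + (-3 + 3*sqrt(5)) + (1 - sqrt(5)) + (-3*sqrt(5) - 3) + (5) + (-5)] = 0/20 = 0
  <chi_rho, chi_2> = (1/20)[1*(11)*conj(1) + 1*(-7)*conj(1) + 2*(1/2 + sqrt(5)/2)*conj(1) + 2*(-3/2 + 3*sqrt(5)/2)*conj(1) + 2*(1/2 - sqrt(5)/2)*conj(1) + 2*(-3*sqrt(5)/2 - 3/2)*conj(1) + 5*(1)*conj(-1) + 5*(-1)*conj(-1)]
      = (1/20)[(11) + (-7) + (1 + sqrt(5)) + (-3 + 3*sqrt(5)) + (1 - sqrt(5)) + (-3*sqrt(5) - 3) + (-5) + (5)] = 0/20 = 0
  <chi_rho, chi_3> = (1/20)[1*(11)*conj(1) + 1*(-7)*conj(-1) + 2*(1/2 + sqrt(5)/2)*conj(-1) + 2*(-3/2 + 3*sqrt(5)/2)*conj(1) + 2*(1/2 - sqrt(5)/2)*conj(-1) + 2*(-3*sqrt(5)/2 - 3/2)*conj(1) + 5*(1)*conj(1) + 5*(-1)*conj(-1)]
      = (1/20)[(11) + (7) + (-sqrt(5) - 1) + (-3 + 3*sqrt(5)) + (-1 + sqrt(5)) + (-3*sqrt(5) - 3) + (5) + (5)] = 20/20 = 1
  <chi_rho, chi_4> = (1/20)[1*(11)*conj(1) + 1*(-7)*conj(-1) + 2*(1/2 + sqrt(5)/2)*conj(-1) + 2*(-3/2 + 3*sqrt(5)/2)*conj(1) + 2*(1/2 - sqrt(5)/2)*conj(-1) + 2*(-3*sqrt(5)/2 - 3/2)*conj(1) + 5*(1)*conj(-1) + 5*(-1)*conj(1)]
      = (1/20)[(11) + (7) + (-sqrt(5) - 1) + (-3 + 3*sqrt(5)) + (-1 + sqrt(5)) + (-3*sqrt(5) - 3) + (-5) + (-5)] = 0/20 = 0
  <chi_rho, chi_5> = (1/20)[1*(11)*conj(2) + 1*(-7)*conj(-2) + 2*(1/2 + sqrt(5)/2)*conj(1/2 + sqrt(5)/2) + 2*(-3/2 + 3*sqrt(5)/2)*conj(-1/2 + sqrt(5)/2) + 2*(1/2 - sqrt(5)/2)*conj(1/2 - sqrt(5)/2) + 2*(-3*sqrt(5)/2 - 3/2)*conj(-sqrt(5)/2 - 1/2) + 5*(1)*conj(0) + 5*(-1)*conj(0)]
      = (1/20)[(22) + (14) + (sqrt(5) + 3) + (9 - 3*sqrt(5)) + (3 - sqrt(5)) + (3*sqrt(5) + 9) + (0) + (0)] = 60/20 = 3
  <chi_rho, chi_6> = (1/20)[1*(11)*conj(2) + 1*(-7)*conj(2) + 2*(1/2 + sqrt(5)/2)*conj(-1/2 + sqrt(5)/2) + 2*(-3/2 + 3*sqrt(5)/2)*conj(-sqrt(5)/2 - 1/2) + 2*(1/2 - sqrt(5)/2)*conj(-sqrt(5)/2 - 1/2) + 2*(-3*sqrt(5)/2 - 3/2)*conj(-1/2 + sqrt(5)/2) + 5*(1)*conj(0) + 5*(-1)*conj(0)]
      = (1/20)[(22) + (-14) + (2) + (-6) + (2) + (-6) + (0) + (0)] = 0/20 = 0
  <chi_rho, chi_7> = (1/20)[1*(11)*conj(2) + 1*(-7)*conj(-2) + 2*(1/2 + sqrt(5)/2)*conj(1/2 - sqrt(5)/2) + 2*(-3/2 + 3*sqrt(5)/2)*conj(-sqrt(5)/2 - 1/2) + 2*(1/2 - sqrt(5)/2)*conj(1/2 + sqrt(5)/2) + 2*(-3*sqrt(5)/2 - 3/2)*conj(-1/2 + sqrt(5)/2) + 5*(1)*conj(0) + 5*(-1)*conj(0)]
      = (1/20)[(22) + (14) + (-2) + (-6) + (-2) + (-6) + (0) + (0)] = 20/20 = 1
  <chi_rho, chi_8> = (1/20)[1*(11)*conj(2) + 1*(-7)*conj(2) + 2*(1/2 + sqrt(5)/2)*conj(-sqrt(5)/2 - 1/2) + 2*(-3/2 + 3*sqrt(5)/2)*conj(-1/2 + sqrt(5)/2) + 2*(1/2 - sqrt(5)/2)*conj(-1/2 + sqrt(5)/2) + 2*(-3*sqrt(5)/2 - 3/2)*conj(-sqrt(5)/2 - 1/2) + 5*(1)*conj(0) + 5*(-1)*conj(0)]
      = (1/20)[(22) + (-14) + (-3 - sqrt(5)) + (9 - 3*sqrt(5)) + (-3 + sqrt(5)) + (3*sqrt(5) + 9) + (0) + (0)] = 20/20 = 1
Dimension check: dim(rho) = sum (mult * dim) = 0*1 + 0*1 + 1*1 + 0*1 + 3*2 + 0*2 + 1*2 + 1*2 = 11 = chi_rho(e) = 11.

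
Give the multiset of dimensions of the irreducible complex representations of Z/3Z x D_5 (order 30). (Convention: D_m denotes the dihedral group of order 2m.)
Dimensions: 1, 1, 1, 1, 1, 1, 2, 2, 2, 2, 2, 2

Justification: There are 12 irreducibles (= number of conjugacy classes). Their dimensions d_i satisfy sum d_i^2 = |G| = 30: 1 + 1 + 1 + 1 + 1 + 1 + 4 + 4 + 4 + 4 + 4 + 4 = 30. (For the product with Z/3Z: each of the 3 1-dim characters of Z/3Z tensors with each irrep of D_5, giving 3 copies of each D_5-dimension.)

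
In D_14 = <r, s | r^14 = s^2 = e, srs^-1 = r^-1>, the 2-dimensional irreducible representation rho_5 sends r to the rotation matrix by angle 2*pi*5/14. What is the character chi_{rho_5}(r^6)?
chi_{rho_5}(r^6) = 2*cos(2*pi*5*6/14) = 2*cos(30*pi/7)

Argument: rho_5(r^6) is rotation by angle 2*pi*5*6/14, whose trace is 2*cos(2*pi*5*6/14) = 2*cos(30*pi/7).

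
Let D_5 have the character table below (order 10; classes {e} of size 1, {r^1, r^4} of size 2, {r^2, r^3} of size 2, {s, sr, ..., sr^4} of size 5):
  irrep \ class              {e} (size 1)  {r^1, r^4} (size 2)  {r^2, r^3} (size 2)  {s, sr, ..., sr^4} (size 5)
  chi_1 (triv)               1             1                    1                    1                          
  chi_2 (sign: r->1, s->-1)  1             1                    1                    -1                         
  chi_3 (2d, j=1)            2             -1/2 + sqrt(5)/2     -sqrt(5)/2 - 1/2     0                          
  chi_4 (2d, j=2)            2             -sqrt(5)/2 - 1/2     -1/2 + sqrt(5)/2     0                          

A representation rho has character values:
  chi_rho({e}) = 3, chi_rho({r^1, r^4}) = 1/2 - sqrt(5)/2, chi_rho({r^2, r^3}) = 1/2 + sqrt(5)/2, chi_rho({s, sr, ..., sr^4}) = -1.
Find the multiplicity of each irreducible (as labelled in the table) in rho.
Multiplicities: chi_1: 0, chi_2: 1, chi_3: 0, chi_4: 1.

Justification: Use <chi_rho, chi> = (1/|G|) sum_C |C| * chi_rho(C) * conj(chi(C)) with |G| = 10 for each irreducible chi in the table:
  <chi_rho, chi_1> = (1/10)[1*(3)*conj(1) + 2*(1/2 - sqrt(5)/2)*conj(1) + 2*(1/2 + sqrt(5)/2)*conj(1) + 5*(-1)*conj(1)]
      = (1/10)[(3) + (1 - sqrt(5)) + (1 + sqrt(5)) + (-5)] = 0/10 = 0
  <chi_rho, chi_2> = (1/10)[1*(3)*conj(1) + 2*(1/2 - sqrt(5)/2)*conj(1) + 2*(1/2 + sqrt(5)/2)*conj(1) + 5*(-1)*conj(-1)]
      = (1/10)[(3) + (1 - sqrt(5)) + (1 + sqrt(5)) + (5)] = 10/10 = 1
  <chi_rho, chi_3> = (1/10)[1*(3)*conj(2) + 2*(1/2 - sqrt(5)/2)*conj(-1/2 + sqrt(5)/2) + 2*(1/2 + sqrt(5)/2)*conj(-sqrt(5)/2 - 1/2) + 5*(-1)*conj(0)]
      = (1/10)[(6) + (-3 + sqrt(5)) + (-3 - sqrt(5)) + (0)] = 0/10 = 0
  <chi_rho, chi_4> = (1/10)[1*(3)*conj(2) + 2*(1/2 - sqrt(5)/2)*conj(-sqrt(5)/2 - 1/2) + 2*(1/2 + sqrt(5)/2)*conj(-1/2 + sqrt(5)/2) + 5*(-1)*conj(0)]
      = (1/10)[(6) + (2) + (2) + (0)] = 10/10 = 1
Dimension check: dim(rho) = sum (mult * dim) = 0*1 + 1*1 + 0*2 + 1*2 = 3 = chi_rho(e) = 3.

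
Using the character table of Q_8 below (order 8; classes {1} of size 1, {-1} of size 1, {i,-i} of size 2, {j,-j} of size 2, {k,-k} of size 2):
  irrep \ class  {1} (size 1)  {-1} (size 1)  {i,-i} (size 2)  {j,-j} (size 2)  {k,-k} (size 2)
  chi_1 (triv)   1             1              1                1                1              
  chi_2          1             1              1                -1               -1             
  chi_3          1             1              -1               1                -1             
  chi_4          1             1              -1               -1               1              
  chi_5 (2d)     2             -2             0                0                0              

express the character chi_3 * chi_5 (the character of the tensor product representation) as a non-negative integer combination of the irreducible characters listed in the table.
chi_3 tensor chi_5 = chi_5 (all other irreducibles have multiplicity 0).

Details: The character of a tensor product is the pointwise product (chi_3 * chi_5)(C) = chi_3(C) * chi_5(C):
  {1}: (1)*(2), {-1}: (1)*(-2), {i,-i}: (-1)*(0), {j,-j}: (1)*(0), {k,-k}: (-1)*(0)
so (chi_3 * chi_5) takes values
  {1} -> 2, {-1} -> -2, {i,-i} -> 0, {j,-j} -> 0, {k,-k} -> 0.
Now take the inner product of this character with each irreducible chi from the table, <chi_3*chi_5, chi> = (1/8) sum_C |C| (chi_3*chi_5)(C) conj(chi(C)):
  <chi_3*chi_5, chi_1> = (1/8)[1*(2)*conj(1) + 1*(-2)*conj(1) + 2*(0)*conj(1) + 2*(0)*conj(1) + 2*(0)*conj(1)]
      = (1/8)[(2) + (-2) + (0) + (0) + (0)] = 0/8 = 0
  <chi_3*chi_5, chi_2> = (1/8)[1*(2)*conj(1) + 1*(-2)*conj(1) + 2*(0)*conj(1) + 2*(0)*conj(-1) + 2*(0)*conj(-1)]
      = (1/8)[(2) + (-2) + (0) + (0) + (0)] = 0/8 = 0
  <chi_3*chi_5, chi_3> = (1/8)[1*(2)*conj(1) + 1*(-2)*conj(1) + 2*(0)*conj(-1) + 2*(0)*conj(1) + 2*(0)*conj(-1)]
      = (1/8)[(2) + (-2) + (0) + (0) + (0)] = 0/8 = 0
  <chi_3*chi_5, chi_4> = (1/8)[1*(2)*conj(1) + 1*(-2)*conj(1) + 2*(0)*conj(-1) + 2*(0)*conj(-1) + 2*(0)*conj(1)]
      = (1/8)[(2) + (-2) + (0) + (0) + (0)] = 0/8 = 0
  <chi_3*chi_5, chi_5> = (1/8)[1*(2)*conj(2) + 1*(-2)*conj(-2) + 2*(0)*conj(0) + 2*(0)*conj(0) + 2*(0)*conj(0)]
      = (1/8)[(4) + (4) + (0) + (0) + (0)] = 8/8 = 1
Hence the multiplicities are chi_5: 1. Dimension check: dim(chi_3)*dim(chi_5) = 1*2 = 2 and sum (mult * dim) = 1*2 = 2.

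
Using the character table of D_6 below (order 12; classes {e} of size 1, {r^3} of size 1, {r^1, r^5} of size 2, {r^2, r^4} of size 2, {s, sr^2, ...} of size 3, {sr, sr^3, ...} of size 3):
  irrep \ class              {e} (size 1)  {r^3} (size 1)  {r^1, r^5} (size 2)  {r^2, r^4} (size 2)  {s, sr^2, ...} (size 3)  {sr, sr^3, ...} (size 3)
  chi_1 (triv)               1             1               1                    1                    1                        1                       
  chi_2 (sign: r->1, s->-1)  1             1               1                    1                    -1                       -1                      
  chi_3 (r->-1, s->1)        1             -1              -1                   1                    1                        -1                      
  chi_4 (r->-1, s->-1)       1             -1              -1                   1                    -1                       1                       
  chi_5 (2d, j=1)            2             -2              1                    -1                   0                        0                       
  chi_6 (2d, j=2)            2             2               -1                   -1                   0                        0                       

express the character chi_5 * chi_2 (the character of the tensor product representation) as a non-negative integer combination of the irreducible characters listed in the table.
chi_5 tensor chi_2 = chi_5 (all other irreducibles have multiplicity 0).

Working: The character of a tensor product is the pointwise product (chi_5 * chi_2)(C) = chi_5(C) * chi_2(C):
  {e}: (2)*(1), {r^3}: (-2)*(1), {r^1, r^5}: (1)*(1), {r^2, r^4}: (-1)*(1), {s, sr^2, ...}: (0)*(-1), {sr, sr^3, ...}: (0)*(-1)
so (chi_5 * chi_2) takes values
  {e} -> 2, {r^3} -> -2, {r^1, r^5} -> 1, {r^2, r^4} -> -1, {s, sr^2, ...} -> 0, {sr, sr^3, ...} -> 0.
Now take the inner product of this character with each irreducible chi from the table, <chi_5*chi_2, chi> = (1/12) sum_C |C| (chi_5*chi_2)(C) conj(chi(C)):
  <chi_5*chi_2, chi_1> = (1/12)[1*(2)*conj(1) + 1*(-2)*conj(1) + 2*(1)*conj(1) + 2*(-1)*conj(1) + 3*(0)*conj(1) + 3*(0)*conj(1)]
      = (1/12)[(2) + (-2) + (2) + (-2) + (0) + (0)] = 0/12 = 0
  <chi_5*chi_2, chi_2> = (1/12)[1*(2)*conj(1) + 1*(-2)*conj(1) + 2*(1)*conj(1) + 2*(-1)*conj(1) + 3*(0)*conj(-1) + 3*(0)*conj(-1)]
      = (1/12)[(2) + (-2) + (2) + (-2) + (0) + (0)] = 0/12 = 0
  <chi_5*chi_2, chi_3> = (1/12)[1*(2)*conj(1) + 1*(-2)*conj(-1) + 2*(1)*conj(-1) + 2*(-1)*conj(1) + 3*(0)*conj(1) + 3*(0)*conj(-1)]
      = (1/12)[(2) + (2) + (-2) + (-2) + (0) + (0)] = 0/12 = 0
  <chi_5*chi_2, chi_4> = (1/12)[1*(2)*conj(1) + 1*(-2)*conj(-1) + 2*(1)*conj(-1) + 2*(-1)*conj(1) + 3*(0)*conj(-1) + 3*(0)*conj(1)]
      = (1/12)[(2) + (2) + (-2) + (-2) + (0) + (0)] = 0/12 = 0
  <chi_5*chi_2, chi_5> = (1/12)[1*(2)*conj(2) + 1*(-2)*conj(-2) + 2*(1)*conj(1) + 2*(-1)*conj(-1) + 3*(0)*conj(0) + 3*(0)*conj(0)]
      = (1/12)[(4) + (4) + (2) + (2) + (0) + (0)] = 12/12 = 1
  <chi_5*chi_2, chi_6> = (1/12)[1*(2)*conj(2) + 1*(-2)*conj(2) + 2*(1)*conj(-1) + 2*(-1)*conj(-1) + 3*(0)*conj(0) + 3*(0)*conj(0)]
      = (1/12)[(4) + (-4) + (-2) + (2) + (0) + (0)] = 0/12 = 0
Hence the multiplicities are chi_5: 1. Dimension check: dim(chi_5)*dim(chi_2) = 2*1 = 2 and sum (mult * dim) = 1*2 = 2.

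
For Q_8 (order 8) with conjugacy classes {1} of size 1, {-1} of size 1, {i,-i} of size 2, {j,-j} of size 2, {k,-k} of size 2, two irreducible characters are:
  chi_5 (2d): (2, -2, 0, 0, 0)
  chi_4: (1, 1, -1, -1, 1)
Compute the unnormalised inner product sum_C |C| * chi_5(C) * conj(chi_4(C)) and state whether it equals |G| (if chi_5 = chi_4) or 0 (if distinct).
Sum = 0; so <chi_5, chi_4> = 0 (distinct irreducibles are orthogonal).

Argument: Compute term by term over conjugacy classes (|C| * chi_5(C) * conj(chi_4(C))):
  1*(2)*conj(1) + 1*(-2)*conj(1) + 2*(0)*conj(-1) + 2*(0)*conj(-1) + 2*(0)*conj(1)
  = (2) + (-2) + (0) + (0) + (0)
  = 0.
Dividing by |G| = 8 gives 0/8 = 0, matching the row-orthogonality relation <chi_5, chi_4> = [chi_5 = chi_4].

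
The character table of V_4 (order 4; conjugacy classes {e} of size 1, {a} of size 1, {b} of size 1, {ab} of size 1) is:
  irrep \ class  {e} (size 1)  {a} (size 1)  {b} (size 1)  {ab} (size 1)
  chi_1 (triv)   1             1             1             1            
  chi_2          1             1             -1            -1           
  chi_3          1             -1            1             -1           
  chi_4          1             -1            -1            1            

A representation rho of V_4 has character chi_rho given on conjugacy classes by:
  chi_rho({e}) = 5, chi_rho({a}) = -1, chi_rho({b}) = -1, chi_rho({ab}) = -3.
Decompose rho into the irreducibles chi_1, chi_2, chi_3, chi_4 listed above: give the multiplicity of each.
Multiplicities: chi_1: 0, chi_2: 2, chi_3: 2, chi_4: 1.

Argument: Use <chi_rho, chi> = (1/|G|) sum_C |C| * chi_rho(C) * conj(chi(C)) with |G| = 4 for each irreducible chi in the table:
  <chi_rho, chi_1> = (1/4)[1*(5)*conj(1) + 1*(-1)*conj(1) + 1*(-1)*conj(1) + 1*(-3)*conj(1)]
      = (1/4)[(5) + (-1) + (-1) + (-3)] = 0/4 = 0
  <chi_rho, chi_2> = (1/4)[1*(5)*conj(1) + 1*(-1)*conj(1) + 1*(-1)*conj(-1) + 1*(-3)*conj(-1)]
      = (1/4)[(5) + (-1) + (1) + (3)] = 8/4 = 2
  <chi_rho, chi_3> = (1/4)[1*(5)*conj(1) + 1*(-1)*conj(-1) + 1*(-1)*conj(1) + 1*(-3)*conj(-1)]
      = (1/4)[(5) + (1) + (-1) + (3)] = 8/4 = 2
  <chi_rho, chi_4> = (1/4)[1*(5)*conj(1) + 1*(-1)*conj(-1) + 1*(-1)*conj(-1) + 1*(-3)*conj(1)]
      = (1/4)[(5) + (1) + (1) + (-3)] = 4/4 = 1
Dimension check: dim(rho) = sum (mult * dim) = 0*1 + 2*1 + 2*1 + 1*1 = 5 = chi_rho(e) = 5.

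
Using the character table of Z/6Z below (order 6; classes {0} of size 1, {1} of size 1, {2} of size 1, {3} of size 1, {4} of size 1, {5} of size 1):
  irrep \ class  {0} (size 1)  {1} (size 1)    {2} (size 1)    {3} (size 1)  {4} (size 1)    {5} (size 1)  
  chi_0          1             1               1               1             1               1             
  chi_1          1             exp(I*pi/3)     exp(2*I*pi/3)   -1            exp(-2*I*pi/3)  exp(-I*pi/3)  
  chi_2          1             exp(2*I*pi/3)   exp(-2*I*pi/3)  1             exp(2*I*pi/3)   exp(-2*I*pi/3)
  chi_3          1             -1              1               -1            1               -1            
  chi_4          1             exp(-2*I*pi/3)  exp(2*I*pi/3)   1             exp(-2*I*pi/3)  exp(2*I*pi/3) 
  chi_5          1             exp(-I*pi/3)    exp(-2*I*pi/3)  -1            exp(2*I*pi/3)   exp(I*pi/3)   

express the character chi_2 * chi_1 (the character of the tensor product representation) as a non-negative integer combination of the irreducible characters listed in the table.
chi_2 tensor chi_1 = chi_3 (all other irreducibles have multiplicity 0).

Details: The character of a tensor product is the pointwise product (chi_2 * chi_1)(C) = chi_2(C) * chi_1(C):
  {0}: (1)*(1), {1}: (exp(2*I*pi/3))*(exp(I*pi/3)), {2}: (exp(-2*I*pi/3))*(exp(2*I*pi/3)), {3}: (1)*(-1), {4}: (exp(2*I*pi/3))*(exp(-2*I*pi/3)), {5}: (exp(-2*I*pi/3))*(exp(-I*pi/3))
so (chi_2 * chi_1) takes values
  {0} -> 1, {1} -> -1, {2} -> 1, {3} -> -1, {4} -> 1, {5} -> -1.
Now take the inner product of this character with each irreducible chi from the table, <chi_2*chi_1, chi> = (1/6) sum_C |C| (chi_2*chi_1)(C) conj(chi(C)):
  <chi_2*chi_1, chi_0> = (1/6)[1*(1)*conj(1) + 1*(-1)*conj(1) + 1*(1)*conj(1) + 1*(-1)*conj(1) + 1*(1)*conj(1) + 1*(-1)*conj(1)]
      = (1/6)[(1) + (-1) + (1) + (-1) + (1) + (-1)] = 0/6 = 0
  <chi_2*chi_1, chi_1> = (1/6)[1*(1)*conj(1) + 1*(-1)*conj(exp(I*pi/3)) + 1*(1)*conj(exp(2*I*pi/3)) + 1*(-1)*conj(-1) + 1*(1)*conj(exp(-2*I*pi/3)) + 1*(-1)*conj(exp(-I*pi/3))]
      = (1/6)[(1) + (-exp(-I*pi/3)) + (exp(-2*I*pi/3)) + (1) + (exp(2*I*pi/3)) + (-exp(I*pi/3))] = 0/6 = 0
  <chi_2*chi_1, chi_2> = (1/6)[1*(1)*conj(1) + 1*(-1)*conj(exp(2*I*pi/3)) + 1*(1)*conj(exp(-2*I*pi/3)) + 1*(-1)*conj(1) + 1*(1)*conj(exp(2*I*pi/3)) + 1*(-1)*conj(exp(-2*I*pi/3))]
      = (1/6)[(1) + (-exp(-2*I*pi/3)) + (exp(2*I*pi/3)) + (-1) + (exp(-2*I*pi/3)) + (-exp(2*I*pi/3))] = 0/6 = 0
  <chi_2*chi_1, chi_3> = (1/6)[1*(1)*conj(1) + 1*(-1)*conj(-1) + 1*(1)*conj(1) + 1*(-1)*conj(-1) + 1*(1)*conj(1) + 1*(-1)*conj(-1)]
      = (1/6)[(1) + (1) + (1) + (1) + (1) + (1)] = 6/6 = 1
  <chi_2*chi_1, chi_4> = (1/6)[1*(1)*conj(1) + 1*(-1)*conj(exp(-2*I*pi/3)) + 1*(1)*conj(exp(2*I*pi/3)) + 1*(-1)*conj(1) + 1*(1)*conj(exp(-2*I*pi/3)) + 1*(-1)*conj(exp(2*I*pi/3))]
      = (1/6)[(1) + (-exp(2*I*pi/3)) + (exp(-2*I*pi/3)) + (-1) + (exp(2*I*pi/3)) + (-exp(-2*I*pi/3))] = 0/6 = 0
  <chi_2*chi_1, chi_5> = (1/6)[1*(1)*conj(1) + 1*(-1)*conj(exp(-I*pi/3)) + 1*(1)*conj(exp(-2*I*pi/3)) + 1*(-1)*conj(-1) + 1*(1)*conj(exp(2*I*pi/3)) + 1*(-1)*conj(exp(I*pi/3))]
      = (1/6)[(1) + (-exp(I*pi/3)) + (exp(2*I*pi/3)) + (1) + (exp(-2*I*pi/3)) + (-exp(-I*pi/3))] = 0/6 = 0
(Exp terms are combined using exp(i*s)*conj(exp(i*t)) = exp(i*(s-t)), and sums of them are collapsed using the identity that for every m > 1 the m distinct m-th roots of unity sum to 0, e.g. 1 + exp(2*I*pi/3) + exp(-2*I*pi/3) = 0.)
Hence the multiplicities are chi_3: 1. Dimension check: dim(chi_2)*dim(chi_1) = 1*1 = 1 and sum (mult * dim) = 1*1 = 1.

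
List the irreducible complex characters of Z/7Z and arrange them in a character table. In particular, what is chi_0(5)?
Character table of Z/7Z (irreps indexed chi_0,...,chi_6 with chi_k(m) = zeta_7^(k*m), zeta_7 = exp(2*pi*i/7)):
  irrep \ class  {0} (size 1)  {1} (size 1)    {2} (size 1)    {3} (size 1)    {4} (size 1)    {5} (size 1)    {6} (size 1)  
  chi_0          1             1               1               1               1               1               1             
  chi_1          1             exp(2*I*pi/7)   exp(4*I*pi/7)   exp(6*I*pi/7)   exp(-6*I*pi/7)  exp(-4*I*pi/7)  exp(-2*I*pi/7)
  chi_2          1             exp(4*I*pi/7)   exp(-6*I*pi/7)  exp(-2*I*pi/7)  exp(2*I*pi/7)   exp(6*I*pi/7)   exp(-4*I*pi/7)
  chi_3          1             exp(6*I*pi/7)   exp(-2*I*pi/7)  exp(4*I*pi/7)   exp(-4*I*pi/7)  exp(2*I*pi/7)   exp(-6*I*pi/7)
  chi_4          1             exp(-6*I*pi/7)  exp(2*I*pi/7)   exp(-4*I*pi/7)  exp(4*I*pi/7)   exp(-2*I*pi/7)  exp(6*I*pi/7) 
  chi_5          1             exp(-4*I*pi/7)  exp(6*I*pi/7)   exp(2*I*pi/7)   exp(-2*I*pi/7)  exp(-6*I*pi/7)  exp(4*I*pi/7) 
  chi_6          1             exp(-2*I*pi/7)  exp(-4*I*pi/7)  exp(-6*I*pi/7)  exp(6*I*pi/7)   exp(4*I*pi/7)   exp(2*I*pi/7) 

Spot check: chi_0(5) = zeta_7^(0*5) = zeta_7^0 = 1.

Reasoning: Z/7Z is abelian, so all 7 irreducible complex representations are 1-dimensional. They are given by chi_k(m) = zeta_7^(k*m) for k = 0,...,6. Row orthogonality: sum_m chi_k(m) conj(chi_l(m)) = 7 * [k = l].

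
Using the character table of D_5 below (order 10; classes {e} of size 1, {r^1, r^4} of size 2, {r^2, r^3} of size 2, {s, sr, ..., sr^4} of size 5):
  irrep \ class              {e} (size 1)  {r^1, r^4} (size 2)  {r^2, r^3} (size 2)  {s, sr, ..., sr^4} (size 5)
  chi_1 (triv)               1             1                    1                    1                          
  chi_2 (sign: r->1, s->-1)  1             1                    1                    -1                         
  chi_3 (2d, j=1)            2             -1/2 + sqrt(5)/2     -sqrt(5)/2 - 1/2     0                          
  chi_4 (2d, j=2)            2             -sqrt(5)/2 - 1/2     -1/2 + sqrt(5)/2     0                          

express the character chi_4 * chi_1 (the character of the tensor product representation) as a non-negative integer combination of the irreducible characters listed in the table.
chi_4 tensor chi_1 = chi_4 (all other irreducibles have multiplicity 0).

Justification: The character of a tensor product is the pointwise product (chi_4 * chi_1)(C) = chi_4(C) * chi_1(C):
  {e}: (2)*(1), {r^1, r^4}: (-sqrt(5)/2 - 1/2)*(1), {r^2, r^3}: (-1/2 + sqrt(5)/2)*(1), {s, sr, ..., sr^4}: (0)*(1)
so (chi_4 * chi_1) takes values
  {e} -> 2, {r^1, r^4} -> -sqrt(5)/2 - 1/2, {r^2, r^3} -> -1/2 + sqrt(5)/2, {s, sr, ..., sr^4} -> 0.
Now take the inner product of this character with each irreducible chi from the table, <chi_4*chi_1, chi> = (1/10) sum_C |C| (chi_4*chi_1)(C) conj(chi(C)):
  <chi_4*chi_1, chi_1> = (1/10)[1*(2)*conj(1) + 2*(-sqrt(5)/2 - 1/2)*conj(1) + 2*(-1/2 + sqrt(5)/2)*conj(1) + 5*(0)*conj(1)]
      = (1/10)[(2) + (-sqrt(5) - 1) + (-1 + sqrt(5)) + (0)] = 0/10 = 0
  <chi_4*chi_1, chi_2> = (1/10)[1*(2)*conj(1) + 2*(-sqrt(5)/2 - 1/2)*conj(1) + 2*(-1/2 + sqrt(5)/2)*conj(1) + 5*(0)*conj(-1)]
      = (1/10)[(2) + (-sqrt(5) - 1) + (-1 + sqrt(5)) + (0)] = 0/10 = 0
  <chi_4*chi_1, chi_3> = (1/10)[1*(2)*conj(2) + 2*(-sqrt(5)/2 - 1/2)*conj(-1/2 + sqrt(5)/2) + 2*(-1/2 + sqrt(5)/2)*conj(-sqrt(5)/2 - 1/2) + 5*(0)*conj(0)]
      = (1/10)[(4) + (-2) + (-2) + (0)] = 0/10 = 0
  <chi_4*chi_1, chi_4> = (1/10)[1*(2)*conj(2) + 2*(-sqrt(5)/2 - 1/2)*conj(-sqrt(5)/2 - 1/2) + 2*(-1/2 + sqrt(5)/2)*conj(-1/2 + sqrt(5)/2) + 5*(0)*conj(0)]
      = (1/10)[(4) + (sqrt(5) + 3) + (3 - sqrt(5)) + (0)] = 10/10 = 1
Hence the multiplicities are chi_4: 1. Dimension check: dim(chi_4)*dim(chi_1) = 2*1 = 2 and sum (mult * dim) = 1*2 = 2.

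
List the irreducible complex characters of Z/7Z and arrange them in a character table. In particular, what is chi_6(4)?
Character table of Z/7Z (irreps indexed chi_0,...,chi_6 with chi_k(m) = zeta_7^(k*m), zeta_7 = exp(2*pi*i/7)):
  irrep \ class  {0} (size 1)  {1} (size 1)    {2} (size 1)    {3} (size 1)    {4} (size 1)    {5} (size 1)    {6} (size 1)  
  chi_0          1             1               1               1               1               1               1             
  chi_1          1             exp(2*I*pi/7)   exp(4*I*pi/7)   exp(6*I*pi/7)   exp(-6*I*pi/7)  exp(-4*I*pi/7)  exp(-2*I*pi/7)
  chi_2          1             exp(4*I*pi/7)   exp(-6*I*pi/7)  exp(-2*I*pi/7)  exp(2*I*pi/7)   exp(6*I*pi/7)   exp(-4*I*pi/7)
  chi_3          1             exp(6*I*pi/7)   exp(-2*I*pi/7)  exp(4*I*pi/7)   exp(-4*I*pi/7)  exp(2*I*pi/7)   exp(-6*I*pi/7)
  chi_4          1             exp(-6*I*pi/7)  exp(2*I*pi/7)   exp(-4*I*pi/7)  exp(4*I*pi/7)   exp(-2*I*pi/7)  exp(6*I*pi/7) 
  chi_5          1             exp(-4*I*pi/7)  exp(6*I*pi/7)   exp(2*I*pi/7)   exp(-2*I*pi/7)  exp(-6*I*pi/7)  exp(4*I*pi/7) 
  chi_6          1             exp(-2*I*pi/7)  exp(-4*I*pi/7)  exp(-6*I*pi/7)  exp(6*I*pi/7)   exp(4*I*pi/7)   exp(2*I*pi/7) 

Spot check: chi_6(4) = zeta_7^(6*4) = zeta_7^24 = exp(6*I*pi/7).

Why: Z/7Z is abelian, so all 7 irreducible complex representations are 1-dimensional. They are given by chi_k(m) = zeta_7^(k*m) for k = 0,...,6. Row orthogonality: sum_m chi_k(m) conj(chi_l(m)) = 7 * [k = l].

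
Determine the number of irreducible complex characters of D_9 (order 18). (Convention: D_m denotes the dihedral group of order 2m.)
6

Why: The number of irreducible complex representations of a finite group equals its number of conjugacy classes. D_9 has 6 conjugacy classes ((n+3)/2 for n odd), so D_9 (order 18) has exactly 6 irreducible complex representations.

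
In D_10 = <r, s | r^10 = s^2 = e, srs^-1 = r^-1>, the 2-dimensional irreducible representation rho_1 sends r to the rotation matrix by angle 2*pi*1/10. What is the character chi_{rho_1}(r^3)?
chi_{rho_1}(r^3) = 2*cos(2*pi*1*3/10) = 1/2 - sqrt(5)/2

Working: rho_1(r^3) is rotation by angle 2*pi*1*3/10, whose trace is 2*cos(2*pi*1*3/10) = 1/2 - sqrt(5)/2.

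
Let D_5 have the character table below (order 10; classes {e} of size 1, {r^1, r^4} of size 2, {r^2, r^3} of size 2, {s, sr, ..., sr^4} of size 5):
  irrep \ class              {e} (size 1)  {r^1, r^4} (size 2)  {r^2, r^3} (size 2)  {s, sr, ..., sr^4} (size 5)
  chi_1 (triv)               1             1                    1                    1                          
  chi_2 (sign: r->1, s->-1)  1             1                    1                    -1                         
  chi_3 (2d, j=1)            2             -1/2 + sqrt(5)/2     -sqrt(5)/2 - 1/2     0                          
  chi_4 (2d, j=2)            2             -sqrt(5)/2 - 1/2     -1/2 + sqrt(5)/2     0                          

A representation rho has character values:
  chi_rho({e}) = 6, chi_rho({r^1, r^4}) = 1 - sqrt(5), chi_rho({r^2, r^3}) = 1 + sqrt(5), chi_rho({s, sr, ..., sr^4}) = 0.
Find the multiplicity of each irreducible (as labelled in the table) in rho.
Multiplicities: chi_1: 1, chi_2: 1, chi_3: 0, chi_4: 2.

Solution. Use <chi_rho, chi> = (1/|G|) sum_C |C| * chi_rho(C) * conj(chi(C)) with |G| = 10 for each irreducible chi in the table:
  <chi_rho, chi_1> = (1/10)[1*(6)*conj(1) + 2*(1 - sqrt(5))*conj(1) + 2*(1 + sqrt(5))*conj(1) + 5*(0)*conj(1)]
      = (1/10)[(6) + (2 - 2*sqrt(5)) + (2 + 2*sqrt(5)) + (0)] = 10/10 = 1
  <chi_rho, chi_2> = (1/10)[1*(6)*conj(1) + 2*(1 - sqrt(5))*conj(1) + 2*(1 + sqrt(5))*conj(1) + 5*(0)*conj(-1)]
      = (1/10)[(6) + (2 - 2*sqrt(5)) + (2 + 2*sqrt(5)) + (0)] = 10/10 = 1
  <chi_rho, chi_3> = (1/10)[1*(6)*conj(2) + 2*(1 - sqrt(5))*conj(-1/2 + sqrt(5)/2) + 2*(1 + sqrt(5))*conj(-sqrt(5)/2 - 1/2) + 5*(0)*conj(0)]
      = (1/10)[(12) + (-6 + 2*sqrt(5)) + (-6 - 2*sqrt(5)) + (0)] = 0/10 = 0
  <chi_rho, chi_4> = (1/10)[1*(6)*conj(2) + 2*(1 - sqrt(5))*conj(-sqrt(5)/2 - 1/2) + 2*(1 + sqrt(5))*conj(-1/2 + sqrt(5)/2) + 5*(0)*conj(0)]
      = (1/10)[(12) + (4) + (4) + (0)] = 20/10 = 2
Dimension check: dim(rho) = sum (mult * dim) = 1*1 + 1*1 + 0*2 + 2*2 = 6 = chi_rho(e) = 6.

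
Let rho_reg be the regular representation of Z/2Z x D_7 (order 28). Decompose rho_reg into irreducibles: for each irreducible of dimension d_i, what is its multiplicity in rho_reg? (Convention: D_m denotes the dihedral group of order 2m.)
Each irreducible V_i of dimension d_i appears with multiplicity d_i, i.e. rho_reg = (direct sum over all irreducibles V_i) d_i V_i. The irreducible dimensions for Z/2Z x D_7 are 1, 1, 1, 1, 2, 2, 2, 2, 2, 2: 4 irreducibles of dimension 1, each with multiplicity 1; 6 irreducibles of dimension 2, each with multiplicity 2. Total dimension 4*1*1 + 6*2*2 = 28 = |G|.

Why: General theorem: in the regular representation of a finite group G, each irreducible appears with multiplicity equal to its dimension. Check: dim(rho_reg) = sum d_i^2 = 1 + 1 + 1 + 1 + 4 + 4 + 4 + 4 + 4 + 4 = 28 = |G|.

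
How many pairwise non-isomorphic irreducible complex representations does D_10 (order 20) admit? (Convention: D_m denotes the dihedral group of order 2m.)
8

Working: The number of irreducible complex representations of a finite group equals its number of conjugacy classes. D_10 has 8 conjugacy classes (n/2 + 3 for n even), so D_10 (order 20) has exactly 8 irreducible complex representations.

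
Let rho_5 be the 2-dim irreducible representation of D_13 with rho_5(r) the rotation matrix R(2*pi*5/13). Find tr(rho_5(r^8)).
chi_{rho_5}(r^8) = 2*cos(2*pi*5*8/13) = 2*cos(80*pi/13)

Solution. rho_5(r^8) is rotation by angle 2*pi*5*8/13, whose trace is 2*cos(2*pi*5*8/13) = 2*cos(80*pi/13).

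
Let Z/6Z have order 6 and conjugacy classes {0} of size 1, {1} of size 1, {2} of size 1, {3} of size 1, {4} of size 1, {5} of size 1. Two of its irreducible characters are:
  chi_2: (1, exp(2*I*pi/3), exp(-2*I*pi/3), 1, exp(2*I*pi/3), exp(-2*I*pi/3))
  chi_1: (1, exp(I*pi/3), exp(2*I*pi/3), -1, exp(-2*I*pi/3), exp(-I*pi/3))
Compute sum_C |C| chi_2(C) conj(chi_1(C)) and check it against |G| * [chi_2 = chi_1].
Sum = 0; so <chi_2, chi_1> = 0 (distinct irreducibles are orthogonal).

Compute term by term over conjugacy classes (|C| * chi_2(C) * conj(chi_1(C))):
  1*(1)*conj(1) + 1*(exp(2*I*pi/3))*conj(exp(I*pi/3)) + 1*(exp(-2*I*pi/3))*conj(exp(2*I*pi/3)) + 1*(1)*conj(-1) + 1*(exp(2*I*pi/3))*conj(exp(-2*I*pi/3)) + 1*(exp(-2*I*pi/3))*conj(exp(-I*pi/3))
  = (1) + (exp(I*pi/3)) + (exp(2*I*pi/3)) + (-1) + (exp(-2*I*pi/3)) + (exp(-I*pi/3))
  = 0.
(Exp terms are combined using exp(i*s)*conj(exp(i*t)) = exp(i*(s-t)), and sums of them are collapsed using the identity that for every m > 1 the m distinct m-th roots of unity sum to 0, e.g. 1 + exp(2*I*pi/3) + exp(-2*I*pi/3) = 0.)
Dividing by |G| = 6 gives 0/6 = 0, matching the row-orthogonality relation <chi_2, chi_1> = [chi_2 = chi_1].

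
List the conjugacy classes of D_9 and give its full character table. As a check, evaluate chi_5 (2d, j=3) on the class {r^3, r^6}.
Conjugacy classes: {e} of size 1, {r^1, r^8} of size 2, {r^2, r^7} of size 2, {r^3, r^6} of size 2, {r^4, r^5} of size 2, {s, sr, ..., sr^8} of size 9.
Character table:
  irrep \ class              {e} (size 1)  {r^1, r^8} (size 2)  {r^2, r^7} (size 2)  {r^3, r^6} (size 2)  {r^4, r^5} (size 2)  {s, sr, ..., sr^8} (size 9)
  chi_1 (triv)               1             1                    1                    1                    1                    1                          
  chi_2 (sign: r->1, s->-1)  1             1                    1                    1                    1                    -1                         
  chi_3 (2d, j=1)            2             2*cos(2*pi/9)        2*cos(4*pi/9)        -1                   -2*cos(pi/9)         0                          
  chi_4 (2d, j=2)            2             2*cos(4*pi/9)        -2*cos(pi/9)         -1                   2*cos(2*pi/9)        0                          
  chi_5 (2d, j=3)            2             -1                   -1                   2                    -1                   0                          
  chi_6 (2d, j=4)            2             -2*cos(pi/9)         2*cos(2*pi/9)        -1                   2*cos(4*pi/9)        0                          

Spot check: chi_5 (2d, j=3) on {r^3, r^6} = 2.

Explanation: D_9 has order 2*9 = 18 with 6 conjugacy classes, hence 6 irreducibles. Sum of squared dims 1 + 1 + 4 + 4 + 4 + 4 = 18 = |G|. Linear characters come from the abelianisation; the 2-dimensional irreps have character r^k -> 2*cos(2*pi*j*k/9), reflections -> 0.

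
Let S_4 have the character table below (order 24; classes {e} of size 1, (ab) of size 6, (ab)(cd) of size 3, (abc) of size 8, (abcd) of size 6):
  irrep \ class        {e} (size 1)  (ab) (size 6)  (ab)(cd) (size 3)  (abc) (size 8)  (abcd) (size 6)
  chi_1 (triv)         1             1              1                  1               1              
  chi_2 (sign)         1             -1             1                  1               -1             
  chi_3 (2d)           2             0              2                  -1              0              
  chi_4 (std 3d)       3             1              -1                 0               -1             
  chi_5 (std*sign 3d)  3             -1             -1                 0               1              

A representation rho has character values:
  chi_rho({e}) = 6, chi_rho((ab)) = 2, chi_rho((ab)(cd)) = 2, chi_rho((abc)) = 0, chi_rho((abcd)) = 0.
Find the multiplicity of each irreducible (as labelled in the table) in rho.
Multiplicities: chi_1: 1, chi_2: 0, chi_3: 1, chi_4: 1, chi_5: 0.

Why: Use <chi_rho, chi> = (1/|G|) sum_C |C| * chi_rho(C) * conj(chi(C)) with |G| = 24 for each irreducible chi in the table:
  <chi_rho, chi_1> = (1/24)[1*(6)*conj(1) + 6*(2)*conj(1) + 3*(2)*conj(1) + 8*(0)*conj(1) + 6*(0)*conj(1)]
      = (1/24)[(6) + (12) + (6) + (0) + (0)] = 24/24 = 1
  <chi_rho, chi_2> = (1/24)[1*(6)*conj(1) + 6*(2)*conj(-1) + 3*(2)*conj(1) + 8*(0)*conj(1) + 6*(0)*conj(-1)]
      = (1/24)[(6) + (-12) + (6) + (0) + (0)] = 0/24 = 0
  <chi_rho, chi_3> = (1/24)[1*(6)*conj(2) + 6*(2)*conj(0) + 3*(2)*conj(2) + 8*(0)*conj(-1) + 6*(0)*conj(0)]
      = (1/24)[(12) + (0) + (12) + (0) + (0)] = 24/24 = 1
  <chi_rho, chi_4> = (1/24)[1*(6)*conj(3) + 6*(2)*conj(1) + 3*(2)*conj(-1) + 8*(0)*conj(0) + 6*(0)*conj(-1)]
      = (1/24)[(18) + (12) + (-6) + (0) + (0)] = 24/24 = 1
  <chi_rho, chi_5> = (1/24)[1*(6)*conj(3) + 6*(2)*conj(-1) + 3*(2)*conj(-1) + 8*(0)*conj(0) + 6*(0)*conj(1)]
      = (1/24)[(18) + (-12) + (-6) + (0) + (0)] = 0/24 = 0
Dimension check: dim(rho) = sum (mult * dim) = 1*1 + 0*1 + 1*2 + 1*3 + 0*3 = 6 = chi_rho(e) = 6.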